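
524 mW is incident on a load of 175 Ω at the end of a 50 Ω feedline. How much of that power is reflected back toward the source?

Γ = (175 − 50)/(175 + 50) = 0.556
|Γ|² = 0.309
P_refl = |Γ|²·P_inc = 162 mW, P_del = (1 − |Γ|²)·P_inc = 362 mW

P_reflected ≈ 162 mW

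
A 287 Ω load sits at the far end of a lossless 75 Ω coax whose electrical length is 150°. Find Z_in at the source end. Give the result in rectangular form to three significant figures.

Z_in ≈ 65.1 + j100 Ω

tan(βl) = tan(150°) = -0.577
Z_in = Z_0·(Z_L + jZ_0·tanβl)/(Z_0 + jZ_L·tanβl)
     = 75·(287 − j43.3)/(75 − j166)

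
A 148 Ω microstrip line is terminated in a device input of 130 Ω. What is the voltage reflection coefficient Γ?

Γ = -0.0647

Γ = (Z_L − Z_0)/(Z_L + Z_0) = (130 − 148)/(130 + 148) = -18/278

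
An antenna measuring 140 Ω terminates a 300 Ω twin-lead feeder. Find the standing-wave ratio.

Γ = (140 − 300)/(140 + 300) = -0.364
VSWR = (1 + 0.364)/(1 − 0.364)

VSWR ≈ 2.14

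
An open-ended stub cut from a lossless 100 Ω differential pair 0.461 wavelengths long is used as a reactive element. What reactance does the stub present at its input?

βl = 2π × 0.461 = 166°
tan(βl) = -0.25
For an open-ended stub, Z_in = −jZ_0·cot(βl) = −jZ_0/tan(βl)

X_in ≈ 400 Ω (inductive)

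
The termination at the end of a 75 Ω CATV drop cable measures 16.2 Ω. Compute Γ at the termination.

Γ = (Z_L − Z_0)/(Z_L + Z_0) = (16.2 − 75)/(16.2 + 75) = -58.8/91.2

Γ = -0.645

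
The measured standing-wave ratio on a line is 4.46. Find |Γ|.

|Γ| ≈ 0.634

|Γ| = (S − 1)/(S + 1) = (4.46 − 1)/(4.46 + 1) = 3.46/5.46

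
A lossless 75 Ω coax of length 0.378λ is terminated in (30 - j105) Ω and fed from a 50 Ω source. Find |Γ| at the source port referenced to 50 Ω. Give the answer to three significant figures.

|Γ| ≈ 0.838

βl = 2π × 0.378 = 136°
tan(βl) = -0.963
Z_in = Z_0·(Z_L + jZ_0·tanβl)/(Z_0 + jZ_L·tanβl) = 214 + j272 Ω
Γ_s = (Z_in − Z_s)/(Z_in + Z_s) = (164 + j272)/(264 + j272), |Γ_s| = 0.838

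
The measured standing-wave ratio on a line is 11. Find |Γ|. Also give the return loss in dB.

|Γ| = (S − 1)/(S + 1) = (11 − 1)/(11 + 1) = 10/12
RL = −20·log₁₀|Γ| = −20·log₁₀(0.833)

|Γ| ≈ 0.833; return loss ≈ 1.58 dB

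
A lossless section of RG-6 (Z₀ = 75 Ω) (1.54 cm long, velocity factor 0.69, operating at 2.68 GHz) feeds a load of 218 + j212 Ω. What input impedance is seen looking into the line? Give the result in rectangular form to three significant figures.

Z_in ≈ 16.5 − j38.8 Ω

λ = v/f = 0.69·c / 2.68 GHz = 0.0772 m
βl = 2π·l/λ = 2π × 0.199 = 71.8°
tan(βl) = tan(71.8°) = 3.04
Z_in = Z_0·(Z_L + jZ_0·tanβl)/(Z_0 + jZ_L·tanβl)
     = 75·(218 + j440)/(-569 + j662)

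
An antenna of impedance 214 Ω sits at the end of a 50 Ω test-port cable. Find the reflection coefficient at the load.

Γ = (Z_L − Z_0)/(Z_L + Z_0) = (214 − 50)/(214 + 50) = 164/264

Γ = 0.621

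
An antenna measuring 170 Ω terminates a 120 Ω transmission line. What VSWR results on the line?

For a purely resistive load, VSWR = R_L/Z_0 or Z_0/R_L (whichever > 1) = 170/120

VSWR ≈ 1.42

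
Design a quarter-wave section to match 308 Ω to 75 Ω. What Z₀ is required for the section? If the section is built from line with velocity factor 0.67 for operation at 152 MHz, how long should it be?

Z_qwt = √(Z_0·R_L) = √(75 × 308) = √23100
λ = 0.67·c/f = 1.32 m, so l = λ/4 = 0.331 m

Z_qwt ≈ 152 Ω; length ≈ 33.1 cm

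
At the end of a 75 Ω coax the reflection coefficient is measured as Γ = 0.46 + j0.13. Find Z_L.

Z_L = Z_0·(1 + Γ)/(1 − Γ) = 75·(1.46 + j0.13)/(0.54 − j0.13)

Z_L ≈ 188 + j63.2 Ω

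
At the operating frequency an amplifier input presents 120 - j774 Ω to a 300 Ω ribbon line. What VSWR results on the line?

Γ = (Z_L − Z_0)/(Z_L + Z_0) = (-180 − j774)/(420 − j774)
|Γ| = 795/881 = 0.902
VSWR = (1 + |Γ|)/(1 − |Γ|) = 1.9/0.0976

VSWR ≈ 19.5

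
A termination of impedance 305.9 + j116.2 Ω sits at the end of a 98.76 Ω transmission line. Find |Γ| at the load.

|Γ| ≈ 0.564

Γ = (Z_L − Z_0)/(Z_L + Z_0) = (207.1 + j116.2)/(404.7 + j116.2)
|Γ| = 238/421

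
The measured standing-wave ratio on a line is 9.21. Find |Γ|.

|Γ| = (S − 1)/(S + 1) = (9.21 − 1)/(9.21 + 1) = 8.21/10.2

|Γ| ≈ 0.804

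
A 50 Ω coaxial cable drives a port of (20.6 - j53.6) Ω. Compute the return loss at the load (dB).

Γ = (-29.4 − j53.6)/(70.6 − j53.6), |Γ| = 0.69
RL = −20·log₁₀|Γ| = −20·log₁₀(0.69)

RL ≈ 3.23 dB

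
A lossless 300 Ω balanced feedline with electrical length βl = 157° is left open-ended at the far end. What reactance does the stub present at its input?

X_in ≈ 707 Ω (inductive)

tan(βl) = -0.424
For an open-ended stub, Z_in = −jZ_0·cot(βl) = −jZ_0/tan(βl)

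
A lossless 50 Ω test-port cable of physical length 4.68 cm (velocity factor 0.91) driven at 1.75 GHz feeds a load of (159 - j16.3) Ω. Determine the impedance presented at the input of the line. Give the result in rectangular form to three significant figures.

λ = v/f = 0.91·c / 1.75 GHz = 0.156 m
βl = 2π·l/λ = 2π × 0.3 = 108°
tan(βl) = tan(108°) = -3.08
Z_in = Z_0·(Z_L + jZ_0·tanβl)/(Z_0 + jZ_L·tanβl)
     = 50·(159 − j170)/(-0.166 − j489)

Z_in ≈ 17.4 + j16.3 Ω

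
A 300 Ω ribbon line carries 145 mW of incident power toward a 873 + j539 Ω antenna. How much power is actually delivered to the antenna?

P_delivered ≈ 91.2 mW

|Γ| = |(573 + j539)/(1173 + j539)| = 0.609
|Γ|² = 0.371
P_refl = |Γ|²·P_inc = 53.8 mW, P_del = (1 − |Γ|²)·P_inc = 91.2 mW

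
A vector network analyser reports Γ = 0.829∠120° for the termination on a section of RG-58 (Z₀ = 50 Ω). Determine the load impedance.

Z_L ≈ 6.21 + j28.5 Ω

Z_L = Z_0·(1 + Γ)/(1 − Γ) = 50·(0.586 + j0.718)/(1.41 − j0.718)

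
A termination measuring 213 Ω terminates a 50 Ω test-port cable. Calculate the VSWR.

For a purely resistive load, VSWR = R_L/Z_0 or Z_0/R_L (whichever > 1) = 213/50

VSWR ≈ 4.26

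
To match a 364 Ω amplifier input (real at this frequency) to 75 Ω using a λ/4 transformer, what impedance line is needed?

Z_qwt = √(Z_0·R_L) = √(75 × 364) = √27300

Z_qwt ≈ 165 Ω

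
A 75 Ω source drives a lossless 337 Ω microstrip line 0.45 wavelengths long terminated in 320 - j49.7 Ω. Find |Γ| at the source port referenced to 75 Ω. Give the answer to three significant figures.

|Γ| ≈ 0.656

βl = 2π × 0.45 = 162°
tan(βl) = -0.325
Z_in = Z_0·(Z_L + jZ_0·tanβl)/(Z_0 + jZ_L·tanβl) = 353 − j52.8 Ω
Γ_s = (Z_in − Z_s)/(Z_in + Z_s) = (278 − j52.8)/(428 − j52.8), |Γ_s| = 0.656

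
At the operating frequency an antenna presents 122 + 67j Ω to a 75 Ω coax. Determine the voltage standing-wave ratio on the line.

VSWR ≈ 2.3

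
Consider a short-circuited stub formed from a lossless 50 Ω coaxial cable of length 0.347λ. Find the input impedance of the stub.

Z_in ≈ −j71.6 Ω

βl = 2π × 0.347 = 125°
tan(βl) = -1.43
For a short-circuited stub, Z_in = jZ_0·tan(βl)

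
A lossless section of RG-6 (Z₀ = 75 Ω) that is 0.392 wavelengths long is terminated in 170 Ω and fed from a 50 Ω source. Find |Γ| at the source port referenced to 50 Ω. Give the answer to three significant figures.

βl = 2π × 0.392 = 141°
tan(βl) = -0.806
Z_in = Z_0·(Z_L + jZ_0·tanβl)/(Z_0 + jZ_L·tanβl) = 64.6 + j57.7 Ω
Γ_s = (Z_in − Z_s)/(Z_in + Z_s) = (14.6 + j57.7)/(115 + j57.7), |Γ_s| = 0.464

|Γ| ≈ 0.464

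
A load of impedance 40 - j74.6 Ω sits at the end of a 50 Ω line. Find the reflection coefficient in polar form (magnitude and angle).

Γ ≈ 0.644 ∠ -58°

Γ = (Z_L − Z_0)/(Z_L + Z_0) = (-10 − j74.6)/(90 − j74.6)
|Γ| = 75.3/117 = 0.644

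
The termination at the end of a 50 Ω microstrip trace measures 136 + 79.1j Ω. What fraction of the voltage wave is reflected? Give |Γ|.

|Γ| ≈ 0.578

Γ = (Z_L − Z_0)/(Z_L + Z_0) = (86 + j79.1)/(186 + j79.1)
|Γ| = 117/202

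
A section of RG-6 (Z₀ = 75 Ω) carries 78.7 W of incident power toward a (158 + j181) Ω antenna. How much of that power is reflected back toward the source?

P_reflected ≈ 35.8 W

|Γ| = |(83 + j181)/(233 + j181)| = 0.675
|Γ|² = 0.455
P_refl = |Γ|²·P_inc = 35.8 W, P_del = (1 − |Γ|²)·P_inc = 42.9 W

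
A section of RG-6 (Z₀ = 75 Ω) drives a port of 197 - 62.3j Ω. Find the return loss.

Γ = (122 − j62.3)/(272 − j62.3), |Γ| = 0.491
RL = −20·log₁₀|Γ| = −20·log₁₀(0.491)

RL ≈ 6.18 dB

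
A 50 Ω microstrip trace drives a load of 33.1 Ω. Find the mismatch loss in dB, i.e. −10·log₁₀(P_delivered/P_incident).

mismatch loss ≈ 0.183 dB

Γ = (33.1 − 50)/(33.1 + 50) = -0.203
|Γ|² = 0.0414, so P_del/P_inc = 1 − |Γ|² = 0.959
ML = −10·log₁₀(1 − |Γ|²)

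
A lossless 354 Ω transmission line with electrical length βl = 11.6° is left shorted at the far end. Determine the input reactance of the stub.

tan(βl) = 0.205
For a shorted stub, Z_in = jZ_0·tan(βl)

X_in ≈ 72.7 Ω (inductive)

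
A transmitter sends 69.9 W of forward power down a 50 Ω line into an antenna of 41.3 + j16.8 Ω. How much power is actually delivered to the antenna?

|Γ| = |(-8.7 + j16.8)/(91.3 + j16.8)| = 0.204
|Γ|² = 0.0415
P_refl = |Γ|²·P_inc = 2.9 W, P_del = (1 − |Γ|²)·P_inc = 67 W

P_delivered ≈ 67 W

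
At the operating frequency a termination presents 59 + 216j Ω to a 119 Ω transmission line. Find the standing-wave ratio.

Γ = (Z_L − Z_0)/(Z_L + Z_0) = (-60 + j216)/(178 + j216)
|Γ| = 224/280 = 0.801
VSWR = (1 + |Γ|)/(1 − |Γ|) = 1.8/0.199

VSWR ≈ 9.05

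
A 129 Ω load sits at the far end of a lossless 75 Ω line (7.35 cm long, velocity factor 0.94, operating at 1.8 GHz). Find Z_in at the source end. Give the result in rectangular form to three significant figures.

Z_in ≈ 120 + j25.9 Ω

λ = v/f = 0.94·c / 1.8 GHz = 0.157 m
βl = 2π·l/λ = 2π × 0.469 = 169°
tan(βl) = tan(169°) = -0.196
Z_in = Z_0·(Z_L + jZ_0·tanβl)/(Z_0 + jZ_L·tanβl)
     = 75·(129 − j14.7)/(75 − j25.3)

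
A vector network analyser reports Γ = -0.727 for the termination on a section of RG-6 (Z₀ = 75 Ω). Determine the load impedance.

Z_L ≈ 11.9 Ω

Z_L = Z_0·(1 + Γ)/(1 − Γ) = 75·(0.273)/(1.73)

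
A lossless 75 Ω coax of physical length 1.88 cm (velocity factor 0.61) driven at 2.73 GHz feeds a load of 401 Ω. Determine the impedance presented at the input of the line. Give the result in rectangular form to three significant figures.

Z_in ≈ 14.5 + j14 Ω

λ = v/f = 0.61·c / 2.73 GHz = 0.067 m
βl = 2π·l/λ = 2π × 0.28 = 101°
tan(βl) = tan(101°) = -5.16
Z_in = Z_0·(Z_L + jZ_0·tanβl)/(Z_0 + jZ_L·tanβl)
     = 75·(401 − j387)/(75 − j2070)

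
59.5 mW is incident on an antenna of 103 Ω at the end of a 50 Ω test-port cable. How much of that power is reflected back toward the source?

Γ = (103 − 50)/(103 + 50) = 0.346
|Γ|² = 0.12
P_refl = |Γ|²·P_inc = 7.14 mW, P_del = (1 − |Γ|²)·P_inc = 52.4 mW

P_reflected ≈ 7.14 mW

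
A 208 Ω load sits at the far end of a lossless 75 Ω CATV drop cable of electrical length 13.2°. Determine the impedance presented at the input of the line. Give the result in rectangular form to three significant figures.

Z_in ≈ 154 − j82.7 Ω

tan(βl) = tan(13.2°) = 0.235
Z_in = Z_0·(Z_L + jZ_0·tanβl)/(Z_0 + jZ_L·tanβl)
     = 75·(208 + j17.6)/(75 + j48.8)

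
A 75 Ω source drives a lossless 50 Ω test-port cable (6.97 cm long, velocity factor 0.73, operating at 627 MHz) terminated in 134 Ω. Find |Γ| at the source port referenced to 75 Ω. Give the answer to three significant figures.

λ = v/f = 0.73·c / 627 MHz = 0.349 m
βl = 2π·l/λ = 2π × 0.2 = 71.8°
tan(βl) = 3.05
Z_in = Z_0·(Z_L + jZ_0·tanβl)/(Z_0 + jZ_L·tanβl) = 20.4 − j13.9 Ω
Γ_s = (Z_in − Z_s)/(Z_in + Z_s) = (-54.6 − j13.9)/(95.4 − j13.9), |Γ_s| = 0.585

|Γ| ≈ 0.585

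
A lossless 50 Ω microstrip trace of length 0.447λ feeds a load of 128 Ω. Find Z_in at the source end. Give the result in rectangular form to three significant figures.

βl = 2π × 0.447 = 161°
tan(βl) = tan(161°) = -0.346
Z_in = Z_0·(Z_L + jZ_0·tanβl)/(Z_0 + jZ_L·tanβl)
     = 50·(128 − j17.3)/(50 − j44.3)

Z_in ≈ 80.3 + j53.8 Ω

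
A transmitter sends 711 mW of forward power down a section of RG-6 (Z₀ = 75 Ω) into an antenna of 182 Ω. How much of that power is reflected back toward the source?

Γ = (182 − 75)/(182 + 75) = 0.416
|Γ|² = 0.173
P_refl = |Γ|²·P_inc = 123 mW, P_del = (1 − |Γ|²)·P_inc = 588 mW

P_reflected ≈ 123 mW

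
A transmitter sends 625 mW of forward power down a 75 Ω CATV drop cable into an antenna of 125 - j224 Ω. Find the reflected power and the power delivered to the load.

P_reflected ≈ 365 mW; P_delivered ≈ 260 mW

|Γ| = |(50 − j224)/(200 − j224)| = 0.764
|Γ|² = 0.584
P_refl = |Γ|²·P_inc = 365 mW, P_del = (1 − |Γ|²)·P_inc = 260 mW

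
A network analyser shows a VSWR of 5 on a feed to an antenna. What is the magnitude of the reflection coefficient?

|Γ| = (S − 1)/(S + 1) = (5 − 1)/(5 + 1) = 4/6

|Γ| ≈ 0.667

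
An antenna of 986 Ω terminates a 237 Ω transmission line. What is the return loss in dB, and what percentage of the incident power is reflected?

Γ = (986 − 237)/(986 + 237) = 0.612
RL = −20·log₁₀(0.612) = 4.26 dB
P_refl/P_inc = |Γ|² = 0.375

RL ≈ 4.26 dB; 37.5% of incident power reflected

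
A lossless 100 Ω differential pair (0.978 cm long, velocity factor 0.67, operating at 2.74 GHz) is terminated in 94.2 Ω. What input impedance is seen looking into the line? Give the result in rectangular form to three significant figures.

λ = v/f = 0.67·c / 2.74 GHz = 0.0734 m
βl = 2π·l/λ = 2π × 0.133 = 48°
tan(βl) = tan(48°) = 1.11
Z_in = Z_0·(Z_L + jZ_0·tanβl)/(Z_0 + jZ_L·tanβl)
     = 100·(94.2 + j111)/(100 + j105)

Z_in ≈ 100 + j5.97 Ω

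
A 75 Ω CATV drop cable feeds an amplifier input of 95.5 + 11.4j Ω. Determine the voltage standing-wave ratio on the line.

Γ = (Z_L − Z_0)/(Z_L + Z_0) = (20.5 + j11.4)/(170.5 + j11.4)
|Γ| = 23.5/171 = 0.137
VSWR = (1 + |Γ|)/(1 − |Γ|) = 1.14/0.863

VSWR ≈ 1.32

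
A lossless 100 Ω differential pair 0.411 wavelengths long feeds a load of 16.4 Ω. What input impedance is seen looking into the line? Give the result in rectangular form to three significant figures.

Z_in ≈ 22.6 − j60.3 Ω

βl = 2π × 0.411 = 148°
tan(βl) = tan(148°) = -0.626
Z_in = Z_0·(Z_L + jZ_0·tanβl)/(Z_0 + jZ_L·tanβl)
     = 100·(16.4 − j62.6)/(100 − j10.3)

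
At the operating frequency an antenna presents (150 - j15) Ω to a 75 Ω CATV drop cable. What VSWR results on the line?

VSWR ≈ 2.03

Γ = (Z_L − Z_0)/(Z_L + Z_0) = (75 − j15)/(225 − j15)
|Γ| = 76.5/225 = 0.339
VSWR = (1 + |Γ|)/(1 − |Γ|) = 1.34/0.661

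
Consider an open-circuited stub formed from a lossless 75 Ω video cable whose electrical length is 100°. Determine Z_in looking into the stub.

Z_in ≈ +j13.2 Ω

tan(βl) = -5.67
For an open-circuited stub, Z_in = −jZ_0·cot(βl) = −jZ_0/tan(βl)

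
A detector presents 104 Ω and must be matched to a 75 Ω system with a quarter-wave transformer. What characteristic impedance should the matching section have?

Z_qwt ≈ 88.3 Ω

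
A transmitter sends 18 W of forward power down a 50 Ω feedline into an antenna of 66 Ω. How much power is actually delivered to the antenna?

Γ = (66 − 50)/(66 + 50) = 0.138
|Γ|² = 0.019
P_refl = |Γ|²·P_inc = 0.342 W, P_del = (1 − |Γ|²)·P_inc = 17.7 W

P_delivered ≈ 17.7 W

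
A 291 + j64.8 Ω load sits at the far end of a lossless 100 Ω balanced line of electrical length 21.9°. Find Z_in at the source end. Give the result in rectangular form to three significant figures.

tan(βl) = tan(21.9°) = 0.402
Z_in = Z_0·(Z_L + jZ_0·tanβl)/(Z_0 + jZ_L·tanβl)
     = 100·(291 + j105)/(74 + j117)

Z_in ≈ 176 − j137 Ω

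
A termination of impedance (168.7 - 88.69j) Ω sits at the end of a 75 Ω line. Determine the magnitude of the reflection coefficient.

Γ = (Z_L − Z_0)/(Z_L + Z_0) = (93.7 − j88.69)/(243.7 − j88.69)
|Γ| = 129/259

|Γ| ≈ 0.497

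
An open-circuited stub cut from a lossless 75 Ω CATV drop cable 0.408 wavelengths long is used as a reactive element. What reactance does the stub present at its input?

X_in ≈ 115 Ω (inductive)

βl = 2π × 0.408 = 147°
tan(βl) = -0.652
For an open-circuited stub, Z_in = −jZ_0·cot(βl) = −jZ_0/tan(βl)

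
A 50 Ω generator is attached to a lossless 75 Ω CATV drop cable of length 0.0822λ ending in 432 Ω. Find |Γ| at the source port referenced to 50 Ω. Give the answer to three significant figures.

|Γ| ≈ 0.764

βl = 2π × 0.0822 = 29.6°
tan(βl) = 0.568
Z_in = Z_0·(Z_L + jZ_0·tanβl)/(Z_0 + jZ_L·tanβl) = 48.8 − j117 Ω
Γ_s = (Z_in − Z_s)/(Z_in + Z_s) = (-1.17 − j117)/(98.8 − j117), |Γ_s| = 0.764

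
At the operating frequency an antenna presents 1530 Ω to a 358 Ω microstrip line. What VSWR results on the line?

For a purely resistive load, VSWR = R_L/Z_0 or Z_0/R_L (whichever > 1) = 1530/358

VSWR ≈ 4.27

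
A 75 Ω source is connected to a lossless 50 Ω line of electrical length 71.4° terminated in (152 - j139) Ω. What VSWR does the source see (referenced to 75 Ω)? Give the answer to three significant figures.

tan(βl) = 2.97
Z_in = Z_0·(Z_L + jZ_0·tanβl)/(Z_0 + jZ_L·tanβl) = 8.93 − j7.67 Ω
Γ_s = (Z_in − Z_s)/(Z_in + Z_s) = (-66.1 − j7.67)/(83.9 − j7.67), |Γ_s| = 0.789
VSWR = (1 + |Γ_s|)/(1 − |Γ_s|)

VSWR ≈ 8.49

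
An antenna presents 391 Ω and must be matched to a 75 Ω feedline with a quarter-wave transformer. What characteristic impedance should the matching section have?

Z_qwt ≈ 171 Ω

Z_qwt = √(Z_0·R_L) = √(75 × 391) = √29320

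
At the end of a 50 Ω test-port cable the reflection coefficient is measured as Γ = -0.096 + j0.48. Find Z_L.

Z_L ≈ 26.6 + j33.5 Ω

Z_L = Z_0·(1 + Γ)/(1 − Γ) = 50·(0.904 + j0.48)/(1.1 − j0.48)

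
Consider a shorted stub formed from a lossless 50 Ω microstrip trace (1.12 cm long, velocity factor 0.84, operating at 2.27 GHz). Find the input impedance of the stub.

λ = v/f = 0.84·c / 2.27 GHz = 0.111 m
βl = 2π·l/λ = 2π × 0.101 = 36.3°
tan(βl) = 0.735
For a shorted stub, Z_in = jZ_0·tan(βl)

Z_in ≈ +j36.8 Ω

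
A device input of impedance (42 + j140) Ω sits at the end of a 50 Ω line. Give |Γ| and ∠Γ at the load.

Γ ≈ 0.837 ∠ 36.6°

Γ = (Z_L − Z_0)/(Z_L + Z_0) = (-8 + j140)/(92 + j140)
|Γ| = 140/168 = 0.837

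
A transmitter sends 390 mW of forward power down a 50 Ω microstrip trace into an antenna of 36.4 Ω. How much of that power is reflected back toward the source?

Γ = (36.4 − 50)/(36.4 + 50) = -0.157
|Γ|² = 0.0248
P_refl = |Γ|²·P_inc = 9.66 mW, P_del = (1 − |Γ|²)·P_inc = 380 mW

P_reflected ≈ 9.66 mW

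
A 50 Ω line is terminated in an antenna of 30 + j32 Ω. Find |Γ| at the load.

|Γ| ≈ 0.438

Γ = (Z_L − Z_0)/(Z_L + Z_0) = (-20 + j32)/(80 + j32)
|Γ| = 37.7/86.2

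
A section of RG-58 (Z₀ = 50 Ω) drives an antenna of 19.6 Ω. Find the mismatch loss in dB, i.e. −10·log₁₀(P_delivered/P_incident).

mismatch loss ≈ 0.919 dB

Γ = (19.6 − 50)/(19.6 + 50) = -0.437
|Γ|² = 0.191, so P_del/P_inc = 1 − |Γ|² = 0.809
ML = −10·log₁₀(1 − |Γ|²)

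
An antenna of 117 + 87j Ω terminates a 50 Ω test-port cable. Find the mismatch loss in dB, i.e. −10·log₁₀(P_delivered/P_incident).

Γ = (67 + j87)/(167 + j87), |Γ| = 0.583
|Γ|² = 0.34, so P_del/P_inc = 1 − |Γ|² = 0.66
ML = −10·log₁₀(1 − |Γ|²)

mismatch loss ≈ 1.8 dB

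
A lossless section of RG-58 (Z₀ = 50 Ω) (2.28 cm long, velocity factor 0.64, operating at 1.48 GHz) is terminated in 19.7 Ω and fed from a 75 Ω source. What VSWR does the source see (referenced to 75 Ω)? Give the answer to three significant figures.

VSWR ≈ 2.19

λ = v/f = 0.64·c / 1.48 GHz = 0.13 m
βl = 2π·l/λ = 2π × 0.176 = 63.3°
tan(βl) = 1.99
Z_in = Z_0·(Z_L + jZ_0·tanβl)/(Z_0 + jZ_L·tanβl) = 60.4 + j52 Ω
Γ_s = (Z_in − Z_s)/(Z_in + Z_s) = (-14.6 + j52)/(135 + j52), |Γ_s| = 0.373
VSWR = (1 + |Γ_s|)/(1 − |Γ_s|)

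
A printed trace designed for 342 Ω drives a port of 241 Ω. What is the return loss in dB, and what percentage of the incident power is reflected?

Γ = (241 − 342)/(241 + 342) = -0.173
RL = −20·log₁₀(0.173) = 15.2 dB
P_refl/P_inc = |Γ|² = 0.03

RL ≈ 15.2 dB; 3% of incident power reflected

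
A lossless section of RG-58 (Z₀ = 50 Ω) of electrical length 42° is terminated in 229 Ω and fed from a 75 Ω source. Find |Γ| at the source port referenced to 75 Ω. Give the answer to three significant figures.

|Γ| ≈ 0.655

tan(βl) = 0.9
Z_in = Z_0·(Z_L + jZ_0·tanβl)/(Z_0 + jZ_L·tanβl) = 23 − j49.9 Ω
Γ_s = (Z_in − Z_s)/(Z_in + Z_s) = (-52 − j49.9)/(98 − j49.9), |Γ_s| = 0.655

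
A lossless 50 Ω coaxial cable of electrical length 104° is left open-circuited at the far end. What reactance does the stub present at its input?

X_in ≈ 12.5 Ω (inductive)

tan(βl) = -4.01
For an open-circuited stub, Z_in = −jZ_0·cot(βl) = −jZ_0/tan(βl)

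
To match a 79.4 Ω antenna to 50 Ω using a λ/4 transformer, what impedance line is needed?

Z_qwt = √(Z_0·R_L) = √(50 × 79.4) = √3970

Z_qwt ≈ 63 Ω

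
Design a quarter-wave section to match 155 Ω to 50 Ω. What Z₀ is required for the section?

Z_qwt = √(Z_0·R_L) = √(50 × 155) = √7750

Z_qwt ≈ 88 Ω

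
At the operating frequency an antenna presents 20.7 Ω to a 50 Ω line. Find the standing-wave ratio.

VSWR ≈ 2.42

For a purely resistive load, VSWR = R_L/Z_0 or Z_0/R_L (whichever > 1) = 50/20.7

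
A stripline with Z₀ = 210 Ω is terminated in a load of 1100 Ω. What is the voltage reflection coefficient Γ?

Γ = (Z_L − Z_0)/(Z_L + Z_0) = (1100 − 210)/(1100 + 210) = 890/1310

Γ = 0.679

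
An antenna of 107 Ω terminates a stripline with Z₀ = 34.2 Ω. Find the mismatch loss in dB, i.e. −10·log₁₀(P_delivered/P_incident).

mismatch loss ≈ 1.34 dB

Γ = (107 − 34.2)/(107 + 34.2) = 0.516
|Γ|² = 0.266, so P_del/P_inc = 1 − |Γ|² = 0.734
ML = −10·log₁₀(1 − |Γ|²)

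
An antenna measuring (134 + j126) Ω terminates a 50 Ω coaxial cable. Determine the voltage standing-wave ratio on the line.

Γ = (Z_L − Z_0)/(Z_L + Z_0) = (84 + j126)/(184 + j126)
|Γ| = 151/223 = 0.679
VSWR = (1 + |Γ|)/(1 − |Γ|) = 1.68/0.321

VSWR ≈ 5.23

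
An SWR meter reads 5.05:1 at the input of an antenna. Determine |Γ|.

|Γ| = (S − 1)/(S + 1) = (5.05 − 1)/(5.05 + 1) = 4.05/6.05

|Γ| ≈ 0.669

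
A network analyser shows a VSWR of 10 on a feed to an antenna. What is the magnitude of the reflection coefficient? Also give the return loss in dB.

|Γ| ≈ 0.818; return loss ≈ 1.74 dB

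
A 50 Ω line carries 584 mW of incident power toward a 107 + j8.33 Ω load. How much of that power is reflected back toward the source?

|Γ| = |(57 + j8.33)/(157 + j8.33)| = 0.366
|Γ|² = 0.134
P_refl = |Γ|²·P_inc = 78.4 mW, P_del = (1 − |Γ|²)·P_inc = 506 mW

P_reflected ≈ 78.4 mW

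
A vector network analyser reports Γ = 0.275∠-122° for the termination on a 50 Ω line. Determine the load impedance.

Z_L = Z_0·(1 + Γ)/(1 − Γ) = 50·(0.854 − j0.233)/(1.15 + j0.233)

Z_L ≈ 33.8 − j17.1 Ω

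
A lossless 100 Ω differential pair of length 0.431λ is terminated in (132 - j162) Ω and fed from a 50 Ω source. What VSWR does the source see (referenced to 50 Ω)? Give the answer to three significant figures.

VSWR ≈ 7.59

βl = 2π × 0.431 = 155°
tan(βl) = -0.463
Z_in = Z_0·(Z_L + jZ_0·tanβl)/(Z_0 + jZ_L·tanβl) = 368 + j65.5 Ω
Γ_s = (Z_in − Z_s)/(Z_in + Z_s) = (318 + j65.5)/(418 + j65.5), |Γ_s| = 0.767
VSWR = (1 + |Γ_s|)/(1 − |Γ_s|)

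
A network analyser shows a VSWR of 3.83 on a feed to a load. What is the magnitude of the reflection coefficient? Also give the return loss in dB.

|Γ| ≈ 0.586; return loss ≈ 4.64 dB

|Γ| = (S − 1)/(S + 1) = (3.83 − 1)/(3.83 + 1) = 2.83/4.83
RL = −20·log₁₀|Γ| = −20·log₁₀(0.586)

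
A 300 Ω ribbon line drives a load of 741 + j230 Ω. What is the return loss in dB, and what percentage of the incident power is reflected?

RL ≈ 6.62 dB; 21.8% of incident power reflected

Γ = (441 + j230)/(1041 + j230), |Γ| = 0.467
RL = −20·log₁₀(0.467) = 6.62 dB
P_refl/P_inc = |Γ|² = 0.218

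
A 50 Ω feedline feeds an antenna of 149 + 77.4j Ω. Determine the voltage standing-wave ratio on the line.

Γ = (Z_L − Z_0)/(Z_L + Z_0) = (99 + j77.4)/(199 + j77.4)
|Γ| = 126/214 = 0.589
VSWR = (1 + |Γ|)/(1 − |Γ|) = 1.59/0.411

VSWR ≈ 3.86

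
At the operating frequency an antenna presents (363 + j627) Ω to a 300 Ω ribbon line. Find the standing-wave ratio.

Γ = (Z_L − Z_0)/(Z_L + Z_0) = (63 + j627)/(663 + j627)
|Γ| = 630/913 = 0.691
VSWR = (1 + |Γ|)/(1 − |Γ|) = 1.69/0.309

VSWR ≈ 5.46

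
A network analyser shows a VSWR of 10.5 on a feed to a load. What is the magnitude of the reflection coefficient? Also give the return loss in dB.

|Γ| ≈ 0.826; return loss ≈ 1.66 dB

|Γ| = (S − 1)/(S + 1) = (10.5 − 1)/(10.5 + 1) = 9.5/11.5
RL = −20·log₁₀|Γ| = −20·log₁₀(0.826)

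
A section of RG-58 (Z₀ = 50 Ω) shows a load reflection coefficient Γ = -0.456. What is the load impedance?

Z_L ≈ 18.7 Ω

Z_L = Z_0·(1 + Γ)/(1 − Γ) = 50·(0.544)/(1.46)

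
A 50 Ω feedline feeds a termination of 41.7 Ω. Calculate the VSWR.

Γ = (41.7 − 50)/(41.7 + 50) = -0.0905
VSWR = (1 + 0.0905)/(1 − 0.0905)

VSWR ≈ 1.2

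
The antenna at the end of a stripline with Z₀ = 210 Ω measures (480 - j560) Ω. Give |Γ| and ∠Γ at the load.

Γ ≈ 0.7 ∠ -25.2°

Γ = (Z_L − Z_0)/(Z_L + Z_0) = (270 − j560)/(690 − j560)
|Γ| = 622/889 = 0.7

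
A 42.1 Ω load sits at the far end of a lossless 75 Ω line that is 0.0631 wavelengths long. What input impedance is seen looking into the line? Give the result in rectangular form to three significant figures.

Z_in ≈ 46.9 + j20.4 Ω

βl = 2π × 0.0631 = 22.7°
tan(βl) = tan(22.7°) = 0.419
Z_in = Z_0·(Z_L + jZ_0·tanβl)/(Z_0 + jZ_L·tanβl)
     = 75·(42.1 + j31.4)/(75 + j17.6)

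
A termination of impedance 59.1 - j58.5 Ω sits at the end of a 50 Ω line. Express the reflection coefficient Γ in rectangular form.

Γ = (Z_L − Z_0)/(Z_L + Z_0) = (9.1 − j58.5)/(109.1 − j58.5)

Γ ≈ 0.288 − j0.382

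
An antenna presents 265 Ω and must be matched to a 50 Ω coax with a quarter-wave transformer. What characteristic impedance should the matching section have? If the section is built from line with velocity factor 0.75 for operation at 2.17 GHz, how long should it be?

Z_qwt ≈ 115 Ω; length ≈ 2.59 cm

Z_qwt = √(Z_0·R_L) = √(50 × 265) = √13250
λ = 0.75·c/f = 0.104 m, so l = λ/4 = 0.0259 m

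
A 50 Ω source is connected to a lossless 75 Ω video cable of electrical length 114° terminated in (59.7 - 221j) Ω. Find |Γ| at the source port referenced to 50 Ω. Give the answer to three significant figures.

tan(βl) = -2.25
Z_in = Z_0·(Z_L + jZ_0·tanβl)/(Z_0 + jZ_L·tanβl) = 10.4 + j66 Ω
Γ_s = (Z_in − Z_s)/(Z_in + Z_s) = (-39.6 + j66)/(60.4 + j66), |Γ_s| = 0.861

|Γ| ≈ 0.861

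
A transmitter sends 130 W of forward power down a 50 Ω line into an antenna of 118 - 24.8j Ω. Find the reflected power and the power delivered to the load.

P_reflected ≈ 23.6 W; P_delivered ≈ 106 W

|Γ| = |(68 − j24.8)/(168 − j24.8)| = 0.426
|Γ|² = 0.182
P_refl = |Γ|²·P_inc = 23.6 W, P_del = (1 − |Γ|²)·P_inc = 106 W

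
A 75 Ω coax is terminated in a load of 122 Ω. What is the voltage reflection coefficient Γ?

Γ = 0.239

Γ = (Z_L − Z_0)/(Z_L + Z_0) = (122 − 75)/(122 + 75) = 47/197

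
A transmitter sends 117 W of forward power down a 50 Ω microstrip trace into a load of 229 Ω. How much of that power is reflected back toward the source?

P_reflected ≈ 48.2 W

Γ = (229 − 50)/(229 + 50) = 0.642
|Γ|² = 0.412
P_refl = |Γ|²·P_inc = 48.2 W, P_del = (1 − |Γ|²)·P_inc = 68.8 W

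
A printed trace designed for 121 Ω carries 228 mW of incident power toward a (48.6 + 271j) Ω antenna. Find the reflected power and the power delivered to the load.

|Γ| = |(-72.4 + j271)/(169.6 + j271)| = 0.877
|Γ|² = 0.77
P_refl = |Γ|²·P_inc = 176 mW, P_del = (1 − |Γ|²)·P_inc = 52.5 mW

P_reflected ≈ 176 mW; P_delivered ≈ 52.5 mW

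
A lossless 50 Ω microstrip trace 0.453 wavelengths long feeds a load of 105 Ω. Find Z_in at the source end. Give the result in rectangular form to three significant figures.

βl = 2π × 0.453 = 163°
tan(βl) = tan(163°) = -0.304
Z_in = Z_0·(Z_L + jZ_0·tanβl)/(Z_0 + jZ_L·tanβl)
     = 50·(105 − j15.2)/(50 − j31.9)

Z_in ≈ 81.5 + j36.8 Ω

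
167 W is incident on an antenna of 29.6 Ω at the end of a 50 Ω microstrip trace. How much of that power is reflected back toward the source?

Γ = (29.6 − 50)/(29.6 + 50) = -0.256
|Γ|² = 0.0657
P_refl = |Γ|²·P_inc = 11 W, P_del = (1 − |Γ|²)·P_inc = 156 W

P_reflected ≈ 11 W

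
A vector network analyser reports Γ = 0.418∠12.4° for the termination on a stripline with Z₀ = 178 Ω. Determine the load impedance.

Z_L = Z_0·(1 + Γ)/(1 − Γ) = 178·(1.41 + j0.0898)/(0.592 − j0.0898)

Z_L ≈ 410 + j89.2 Ω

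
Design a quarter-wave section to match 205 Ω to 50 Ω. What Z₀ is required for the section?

Z_qwt = √(Z_0·R_L) = √(50 × 205) = √10250

Z_qwt ≈ 101 Ω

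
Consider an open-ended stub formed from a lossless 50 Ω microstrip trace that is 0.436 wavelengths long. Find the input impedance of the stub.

βl = 2π × 0.436 = 157°
tan(βl) = -0.425
For an open-ended stub, Z_in = −jZ_0·cot(βl) = −jZ_0/tan(βl)

Z_in ≈ +j118 Ω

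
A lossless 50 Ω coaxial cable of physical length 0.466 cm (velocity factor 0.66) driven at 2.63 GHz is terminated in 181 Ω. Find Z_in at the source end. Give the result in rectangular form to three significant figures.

λ = v/f = 0.66·c / 2.63 GHz = 0.0753 m
βl = 2π·l/λ = 2π × 0.0619 = 22.3°
tan(βl) = tan(22.3°) = 0.41
Z_in = Z_0·(Z_L + jZ_0·tanβl)/(Z_0 + jZ_L·tanβl)
     = 50·(181 + j20.5)/(50 + j74.2)

Z_in ≈ 66 − j77.5 Ω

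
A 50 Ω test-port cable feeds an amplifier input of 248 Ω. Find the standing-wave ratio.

Γ = (248 − 50)/(248 + 50) = 0.664
VSWR = (1 + 0.664)/(1 − 0.664)

VSWR ≈ 4.96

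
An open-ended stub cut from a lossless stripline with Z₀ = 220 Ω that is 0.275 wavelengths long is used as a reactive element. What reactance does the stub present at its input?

X_in ≈ 34.8 Ω (inductive)

βl = 2π × 0.275 = 99°
tan(βl) = -6.31
For an open-ended stub, Z_in = −jZ_0·cot(βl) = −jZ_0/tan(βl)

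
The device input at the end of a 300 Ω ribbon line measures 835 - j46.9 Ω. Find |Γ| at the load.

|Γ| ≈ 0.473

Γ = (Z_L − Z_0)/(Z_L + Z_0) = (535 − j46.9)/(1135 − j46.9)
|Γ| = 537/1140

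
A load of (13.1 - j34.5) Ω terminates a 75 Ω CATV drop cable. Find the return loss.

Γ = (-61.9 − j34.5)/(88.1 − j34.5), |Γ| = 0.749
RL = −20·log₁₀|Γ| = −20·log₁₀(0.749)

RL ≈ 2.51 dB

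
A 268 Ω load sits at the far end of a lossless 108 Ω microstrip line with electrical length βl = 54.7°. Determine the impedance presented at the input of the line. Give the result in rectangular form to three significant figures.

tan(βl) = tan(54.7°) = 1.41
Z_in = Z_0·(Z_L + jZ_0·tanβl)/(Z_0 + jZ_L·tanβl)
     = 108·(268 + j153)/(108 + j379)

Z_in ≈ 60.4 − j59.2 Ω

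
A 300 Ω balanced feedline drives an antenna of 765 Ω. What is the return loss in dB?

Γ = (765 − 300)/(765 + 300) = 0.437
RL = −20·log₁₀|Γ| = −20·log₁₀(0.437)

RL ≈ 7.2 dB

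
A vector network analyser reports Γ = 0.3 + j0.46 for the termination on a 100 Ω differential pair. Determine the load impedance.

Z_L ≈ 99.5 + j131 Ω

Z_L = Z_0·(1 + Γ)/(1 − Γ) = 100·(1.3 + j0.46)/(0.7 − j0.46)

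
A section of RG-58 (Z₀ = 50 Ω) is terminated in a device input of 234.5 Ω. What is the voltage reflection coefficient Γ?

Γ = 0.649

Γ = (Z_L − Z_0)/(Z_L + Z_0) = (234.5 − 50)/(234.5 + 50) = 184.5/284.5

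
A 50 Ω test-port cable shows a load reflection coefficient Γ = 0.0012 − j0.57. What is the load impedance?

Z_L ≈ 25.5 − j43.1 Ω

Z_L = Z_0·(1 + Γ)/(1 − Γ) = 50·(1 − j0.57)/(0.999 + j0.57)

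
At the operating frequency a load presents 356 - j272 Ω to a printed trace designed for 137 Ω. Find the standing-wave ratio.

Γ = (Z_L − Z_0)/(Z_L + Z_0) = (219 − j272)/(493 − j272)
|Γ| = 349/563 = 0.62
VSWR = (1 + |Γ|)/(1 − |Γ|) = 1.62/0.38

VSWR ≈ 4.27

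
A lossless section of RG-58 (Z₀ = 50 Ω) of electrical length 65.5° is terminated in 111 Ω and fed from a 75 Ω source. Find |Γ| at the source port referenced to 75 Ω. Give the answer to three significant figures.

tan(βl) = 2.19
Z_in = Z_0·(Z_L + jZ_0·tanβl)/(Z_0 + jZ_L·tanβl) = 26.1 − j17.4 Ω
Γ_s = (Z_in − Z_s)/(Z_in + Z_s) = (-48.9 − j17.4)/(101 − j17.4), |Γ_s| = 0.506

|Γ| ≈ 0.506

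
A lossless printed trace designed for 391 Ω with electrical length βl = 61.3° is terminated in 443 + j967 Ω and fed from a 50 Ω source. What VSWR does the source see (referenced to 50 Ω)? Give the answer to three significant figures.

VSWR ≈ 31.9

tan(βl) = 1.83
Z_in = Z_0·(Z_L + jZ_0·tanβl)/(Z_0 + jZ_L·tanβl) = 115 − j410 Ω
Γ_s = (Z_in − Z_s)/(Z_in + Z_s) = (65.3 − j410)/(165 − j410), |Γ_s| = 0.939
VSWR = (1 + |Γ_s|)/(1 − |Γ_s|)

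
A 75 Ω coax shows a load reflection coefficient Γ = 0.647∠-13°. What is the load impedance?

Z_L = Z_0·(1 + Γ)/(1 − Γ) = 75·(1.63 − j0.146)/(0.37 + j0.146)

Z_L ≈ 276 − j138 Ω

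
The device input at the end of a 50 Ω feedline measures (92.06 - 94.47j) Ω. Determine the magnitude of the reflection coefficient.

|Γ| ≈ 0.606

Γ = (Z_L − Z_0)/(Z_L + Z_0) = (42.06 − j94.47)/(142.1 − j94.47)
|Γ| = 103/171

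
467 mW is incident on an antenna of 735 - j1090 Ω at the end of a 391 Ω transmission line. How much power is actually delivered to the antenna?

|Γ| = |(344 − j1090)/(1126 − j1090)| = 0.729
|Γ|² = 0.532
P_refl = |Γ|²·P_inc = 248 mW, P_del = (1 − |Γ|²)·P_inc = 219 mW

P_delivered ≈ 219 mW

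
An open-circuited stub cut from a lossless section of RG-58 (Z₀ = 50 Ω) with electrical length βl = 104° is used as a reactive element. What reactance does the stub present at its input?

tan(βl) = -4.01
For an open-circuited stub, Z_in = −jZ_0·cot(βl) = −jZ_0/tan(βl)

X_in ≈ 12.5 Ω (inductive)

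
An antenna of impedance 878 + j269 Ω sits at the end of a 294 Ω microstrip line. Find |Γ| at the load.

|Γ| ≈ 0.535

Γ = (Z_L − Z_0)/(Z_L + Z_0) = (584 + j269)/(1172 + j269)
|Γ| = 643/1200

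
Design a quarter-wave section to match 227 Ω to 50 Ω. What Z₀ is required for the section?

Z_qwt = √(Z_0·R_L) = √(50 × 227) = √11350

Z_qwt ≈ 107 Ω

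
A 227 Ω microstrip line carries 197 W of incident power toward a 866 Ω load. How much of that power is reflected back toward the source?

Γ = (866 − 227)/(866 + 227) = 0.585
|Γ|² = 0.342
P_refl = |Γ|²·P_inc = 67.3 W, P_del = (1 − |Γ|²)·P_inc = 130 W

P_reflected ≈ 67.3 W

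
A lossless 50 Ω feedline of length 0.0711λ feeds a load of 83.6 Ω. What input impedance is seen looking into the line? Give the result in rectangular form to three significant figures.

Z_in ≈ 62.6 − j26.2 Ω

βl = 2π × 0.0711 = 25.6°
tan(βl) = tan(25.6°) = 0.479
Z_in = Z_0·(Z_L + jZ_0·tanβl)/(Z_0 + jZ_L·tanβl)
     = 50·(83.6 + j24)/(50 + j40)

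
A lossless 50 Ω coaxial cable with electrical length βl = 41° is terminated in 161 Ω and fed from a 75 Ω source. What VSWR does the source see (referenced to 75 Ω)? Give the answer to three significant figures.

tan(βl) = 0.869
Z_in = Z_0·(Z_L + jZ_0·tanβl)/(Z_0 + jZ_L·tanβl) = 32 − j46.1 Ω
Γ_s = (Z_in − Z_s)/(Z_in + Z_s) = (-43 − j46.1)/(107 − j46.1), |Γ_s| = 0.541
VSWR = (1 + |Γ_s|)/(1 − |Γ_s|)

VSWR ≈ 3.36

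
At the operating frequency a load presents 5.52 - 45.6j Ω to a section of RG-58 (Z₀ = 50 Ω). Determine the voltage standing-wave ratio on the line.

VSWR ≈ 16.6

Γ = (Z_L − Z_0)/(Z_L + Z_0) = (-44.48 − j45.6)/(55.52 − j45.6)
|Γ| = 63.7/71.8 = 0.887
VSWR = (1 + |Γ|)/(1 − |Γ|) = 1.89/0.113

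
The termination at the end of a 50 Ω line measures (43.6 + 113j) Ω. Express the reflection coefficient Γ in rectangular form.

Γ = (Z_L − Z_0)/(Z_L + Z_0) = (-6.4 + j113)/(93.6 + j113)

Γ ≈ 0.565 + j0.525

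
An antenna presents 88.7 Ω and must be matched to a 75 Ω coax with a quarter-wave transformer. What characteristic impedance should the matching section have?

Z_qwt ≈ 81.6 Ω

Z_qwt = √(Z_0·R_L) = √(75 × 88.7) = √6652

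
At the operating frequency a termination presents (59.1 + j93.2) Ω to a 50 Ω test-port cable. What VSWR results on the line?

VSWR ≈ 4.76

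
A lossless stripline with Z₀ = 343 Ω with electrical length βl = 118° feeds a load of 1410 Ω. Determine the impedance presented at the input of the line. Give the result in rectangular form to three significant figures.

tan(βl) = tan(118°) = -1.88
Z_in = Z_0·(Z_L + jZ_0·tanβl)/(Z_0 + jZ_L·tanβl)
     = 343·(1410 − j645)/(343 − j2650)

Z_in ≈ 105 + j169 Ω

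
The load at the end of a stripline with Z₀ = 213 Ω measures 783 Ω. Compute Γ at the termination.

Γ = 0.572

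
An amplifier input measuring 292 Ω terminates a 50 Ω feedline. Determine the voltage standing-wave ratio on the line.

VSWR ≈ 5.84

Γ = (292 − 50)/(292 + 50) = 0.708
VSWR = (1 + 0.708)/(1 − 0.708)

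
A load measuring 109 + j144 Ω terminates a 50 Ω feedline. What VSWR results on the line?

VSWR ≈ 6.28

Γ = (Z_L − Z_0)/(Z_L + Z_0) = (59 + j144)/(159 + j144)
|Γ| = 156/215 = 0.725
VSWR = (1 + |Γ|)/(1 − |Γ|) = 1.73/0.275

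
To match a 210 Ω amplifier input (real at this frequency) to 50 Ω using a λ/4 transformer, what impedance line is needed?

Z_qwt ≈ 102 Ω

Z_qwt = √(Z_0·R_L) = √(50 × 210) = √10500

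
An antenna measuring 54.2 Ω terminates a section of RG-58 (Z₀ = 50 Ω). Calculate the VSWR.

For a purely resistive load, VSWR = R_L/Z_0 or Z_0/R_L (whichever > 1) = 54.2/50

VSWR ≈ 1.08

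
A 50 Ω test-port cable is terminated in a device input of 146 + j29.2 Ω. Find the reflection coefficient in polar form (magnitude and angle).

Γ = (Z_L − Z_0)/(Z_L + Z_0) = (96 + j29.2)/(196 + j29.2)
|Γ| = 100/198 = 0.506

Γ ≈ 0.506 ∠ 8.44°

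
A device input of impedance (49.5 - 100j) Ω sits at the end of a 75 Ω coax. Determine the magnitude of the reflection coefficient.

Γ = (Z_L − Z_0)/(Z_L + Z_0) = (-25.5 − j100)/(124.5 − j100)
|Γ| = 103/160

|Γ| ≈ 0.646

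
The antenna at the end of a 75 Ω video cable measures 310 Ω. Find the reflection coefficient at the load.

Γ = 0.61

Γ = (Z_L − Z_0)/(Z_L + Z_0) = (310 − 75)/(310 + 75) = 235/385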